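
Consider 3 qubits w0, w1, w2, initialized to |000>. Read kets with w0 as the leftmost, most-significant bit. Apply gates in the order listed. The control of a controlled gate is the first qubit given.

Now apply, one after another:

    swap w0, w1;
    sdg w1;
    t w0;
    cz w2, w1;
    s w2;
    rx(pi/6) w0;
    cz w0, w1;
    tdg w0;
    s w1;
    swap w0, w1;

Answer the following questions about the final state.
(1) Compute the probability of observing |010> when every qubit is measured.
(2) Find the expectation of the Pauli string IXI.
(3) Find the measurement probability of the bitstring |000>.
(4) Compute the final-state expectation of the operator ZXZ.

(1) Outcome |010> occurs with probability 1/2 - sqrt(3)/4.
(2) The observable IXI averages to -sqrt(2)/4.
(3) Outcome |000> occurs with probability sqrt(3)/4 + 1/2.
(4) The expectation value of ZXZ is -sqrt(2)/4.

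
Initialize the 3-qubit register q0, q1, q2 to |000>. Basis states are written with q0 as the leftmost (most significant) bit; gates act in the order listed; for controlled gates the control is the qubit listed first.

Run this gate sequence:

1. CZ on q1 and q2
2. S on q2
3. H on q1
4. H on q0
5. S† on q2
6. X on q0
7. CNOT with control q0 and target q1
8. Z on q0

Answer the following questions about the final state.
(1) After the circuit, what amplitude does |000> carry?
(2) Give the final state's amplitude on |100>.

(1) |000> carries amplitude 1/2 in the final state.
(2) |100> carries amplitude -1/2 in the final state.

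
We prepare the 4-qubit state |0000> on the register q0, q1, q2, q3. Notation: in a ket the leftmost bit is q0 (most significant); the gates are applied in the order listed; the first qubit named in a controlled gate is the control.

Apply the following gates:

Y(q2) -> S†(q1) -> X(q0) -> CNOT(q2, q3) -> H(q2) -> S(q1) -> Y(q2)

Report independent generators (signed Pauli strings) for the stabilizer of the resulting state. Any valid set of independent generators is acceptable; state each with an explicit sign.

One valid set of independent stabilizer generators is +IIXI, -ZIII, +IZII, -IIIZ (any independent generating set of the same group is equally correct).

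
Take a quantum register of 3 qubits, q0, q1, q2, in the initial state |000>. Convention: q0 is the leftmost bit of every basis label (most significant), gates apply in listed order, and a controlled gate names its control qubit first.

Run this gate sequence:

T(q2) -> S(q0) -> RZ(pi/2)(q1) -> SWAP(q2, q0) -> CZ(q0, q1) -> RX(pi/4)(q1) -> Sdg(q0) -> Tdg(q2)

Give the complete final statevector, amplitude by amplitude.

The final amplitudes are -sqrt(sqrt(2) + 2)*exp(3*I*pi/4)/2 on |000>, -sqrt(2 - sqrt(2))*exp(I*pi/4)/2 on |010>, and 0 on every other basis state.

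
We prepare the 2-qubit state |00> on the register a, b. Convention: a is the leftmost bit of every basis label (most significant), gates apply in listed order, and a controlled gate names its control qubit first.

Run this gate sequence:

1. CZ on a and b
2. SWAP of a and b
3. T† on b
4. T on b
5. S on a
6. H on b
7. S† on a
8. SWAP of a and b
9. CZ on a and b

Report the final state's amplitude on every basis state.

The final amplitudes are sqrt(2)/2 on |00>, 0 on |01>, sqrt(2)/2 on |10>, 0 on |11>.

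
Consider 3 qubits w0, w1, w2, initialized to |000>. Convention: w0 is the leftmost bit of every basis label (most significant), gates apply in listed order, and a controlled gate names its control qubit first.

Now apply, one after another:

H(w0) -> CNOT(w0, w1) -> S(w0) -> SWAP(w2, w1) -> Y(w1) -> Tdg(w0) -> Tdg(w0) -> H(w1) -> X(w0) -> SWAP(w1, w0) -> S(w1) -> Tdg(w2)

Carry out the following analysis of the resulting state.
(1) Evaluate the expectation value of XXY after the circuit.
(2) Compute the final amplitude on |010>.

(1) In the final state, XXY has expectation sqrt(2)/2.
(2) The final state's coefficient on |010> equals -1/2.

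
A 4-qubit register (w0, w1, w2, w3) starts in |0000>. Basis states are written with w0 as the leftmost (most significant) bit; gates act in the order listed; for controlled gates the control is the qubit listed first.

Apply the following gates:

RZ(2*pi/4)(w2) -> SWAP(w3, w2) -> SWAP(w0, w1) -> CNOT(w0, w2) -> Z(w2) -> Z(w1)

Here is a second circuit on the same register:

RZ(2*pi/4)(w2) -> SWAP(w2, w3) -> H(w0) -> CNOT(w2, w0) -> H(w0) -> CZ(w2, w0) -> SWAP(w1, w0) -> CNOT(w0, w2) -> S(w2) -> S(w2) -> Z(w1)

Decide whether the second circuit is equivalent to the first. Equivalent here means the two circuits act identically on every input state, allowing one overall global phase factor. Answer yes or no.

Yes: on every input state the two circuits agree up to one overall phase factor.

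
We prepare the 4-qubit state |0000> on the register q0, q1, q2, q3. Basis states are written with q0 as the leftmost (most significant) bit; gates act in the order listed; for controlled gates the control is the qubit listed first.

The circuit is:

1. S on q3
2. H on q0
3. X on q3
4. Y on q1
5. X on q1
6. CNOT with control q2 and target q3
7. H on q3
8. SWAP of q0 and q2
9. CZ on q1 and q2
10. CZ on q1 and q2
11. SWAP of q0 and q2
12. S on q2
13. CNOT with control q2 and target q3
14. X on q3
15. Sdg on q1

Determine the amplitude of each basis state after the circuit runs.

The final amplitudes are -I/2 on |0000>, I/2 on |0001>, -I/2 on |1000>, I/2 on |1001>, and 0 on every other basis state. Key observation: gates 8-11 undo each other exactly, leaving only the rest of the circuit to track.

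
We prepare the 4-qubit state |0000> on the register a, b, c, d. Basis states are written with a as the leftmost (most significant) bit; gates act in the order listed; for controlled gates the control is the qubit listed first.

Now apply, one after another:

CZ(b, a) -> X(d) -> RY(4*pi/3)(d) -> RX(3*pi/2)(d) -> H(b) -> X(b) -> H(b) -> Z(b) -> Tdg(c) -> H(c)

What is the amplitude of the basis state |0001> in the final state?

|0001> carries amplitude 1/4 + sqrt(3)*I/4 in the final state.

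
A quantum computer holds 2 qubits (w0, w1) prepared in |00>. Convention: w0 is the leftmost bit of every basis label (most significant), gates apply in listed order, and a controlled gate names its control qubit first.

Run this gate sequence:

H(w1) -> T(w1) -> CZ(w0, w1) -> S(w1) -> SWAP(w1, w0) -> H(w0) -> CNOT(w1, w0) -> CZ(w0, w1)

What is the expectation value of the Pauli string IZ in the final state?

The observable IZ averages to 1.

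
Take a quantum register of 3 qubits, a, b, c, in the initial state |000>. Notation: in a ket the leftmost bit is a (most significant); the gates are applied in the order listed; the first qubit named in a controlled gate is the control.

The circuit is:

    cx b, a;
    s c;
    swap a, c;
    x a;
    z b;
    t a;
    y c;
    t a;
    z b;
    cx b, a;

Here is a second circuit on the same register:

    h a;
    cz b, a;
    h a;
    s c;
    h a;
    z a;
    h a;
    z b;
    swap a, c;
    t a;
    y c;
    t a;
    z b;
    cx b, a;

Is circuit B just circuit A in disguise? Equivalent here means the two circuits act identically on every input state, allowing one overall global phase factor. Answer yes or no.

No — the two circuits implement different unitaries, even allowing a global phase.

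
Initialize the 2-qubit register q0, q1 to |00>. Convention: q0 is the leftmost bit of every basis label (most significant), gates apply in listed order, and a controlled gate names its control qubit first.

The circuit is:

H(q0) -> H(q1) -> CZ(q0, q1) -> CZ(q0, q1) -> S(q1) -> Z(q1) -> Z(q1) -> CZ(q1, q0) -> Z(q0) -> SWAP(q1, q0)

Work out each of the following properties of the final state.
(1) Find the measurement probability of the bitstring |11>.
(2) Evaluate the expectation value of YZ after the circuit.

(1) Outcome |11> occurs with probability 1/4.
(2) The expectation value of YZ is 1.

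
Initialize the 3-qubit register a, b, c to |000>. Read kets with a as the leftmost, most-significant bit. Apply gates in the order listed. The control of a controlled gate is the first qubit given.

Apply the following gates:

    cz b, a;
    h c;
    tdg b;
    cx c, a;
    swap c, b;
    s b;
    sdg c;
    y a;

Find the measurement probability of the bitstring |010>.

Outcome |010> occurs with probability 1/2.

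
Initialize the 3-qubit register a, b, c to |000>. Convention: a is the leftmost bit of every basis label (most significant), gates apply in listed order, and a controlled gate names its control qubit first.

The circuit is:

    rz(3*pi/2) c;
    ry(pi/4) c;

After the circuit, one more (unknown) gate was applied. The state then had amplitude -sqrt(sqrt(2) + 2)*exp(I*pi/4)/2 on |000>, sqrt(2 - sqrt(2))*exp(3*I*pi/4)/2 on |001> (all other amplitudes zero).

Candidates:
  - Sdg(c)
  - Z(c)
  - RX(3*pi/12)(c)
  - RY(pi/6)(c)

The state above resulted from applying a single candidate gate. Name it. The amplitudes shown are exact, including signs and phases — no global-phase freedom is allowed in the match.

It was Sdg(c) that produced the state shown.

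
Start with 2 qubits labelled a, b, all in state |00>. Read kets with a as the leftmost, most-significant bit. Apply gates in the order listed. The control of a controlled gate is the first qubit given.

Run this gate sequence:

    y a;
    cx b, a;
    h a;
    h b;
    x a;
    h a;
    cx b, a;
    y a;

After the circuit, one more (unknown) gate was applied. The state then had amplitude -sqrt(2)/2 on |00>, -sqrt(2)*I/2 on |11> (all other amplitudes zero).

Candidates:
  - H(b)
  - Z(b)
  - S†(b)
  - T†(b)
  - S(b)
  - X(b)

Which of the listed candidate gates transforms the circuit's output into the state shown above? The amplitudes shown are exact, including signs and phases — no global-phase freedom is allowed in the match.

The unique candidate consistent with the amplitudes is S†(b).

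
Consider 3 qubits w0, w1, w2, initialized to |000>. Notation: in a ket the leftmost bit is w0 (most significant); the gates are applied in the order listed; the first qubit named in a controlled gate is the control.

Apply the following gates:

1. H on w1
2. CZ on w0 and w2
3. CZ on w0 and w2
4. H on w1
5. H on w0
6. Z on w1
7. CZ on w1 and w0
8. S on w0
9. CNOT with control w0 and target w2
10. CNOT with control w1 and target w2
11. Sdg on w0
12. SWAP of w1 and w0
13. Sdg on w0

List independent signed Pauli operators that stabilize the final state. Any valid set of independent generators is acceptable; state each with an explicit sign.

The stabilizer group can be generated by +IXX, +ZII, +IZZ, among other valid generating sets.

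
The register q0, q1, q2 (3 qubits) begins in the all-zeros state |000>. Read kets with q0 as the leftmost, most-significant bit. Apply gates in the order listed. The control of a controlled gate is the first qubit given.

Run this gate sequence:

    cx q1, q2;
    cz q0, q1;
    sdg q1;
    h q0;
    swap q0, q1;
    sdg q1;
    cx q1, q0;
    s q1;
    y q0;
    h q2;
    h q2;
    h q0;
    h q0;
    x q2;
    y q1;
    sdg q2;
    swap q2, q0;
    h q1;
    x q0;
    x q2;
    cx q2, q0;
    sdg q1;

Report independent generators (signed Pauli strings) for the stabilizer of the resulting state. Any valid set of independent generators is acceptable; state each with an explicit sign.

The final state is stabilized by the group generated by +XZX, +IYZ, +ZIZ; other independent generating sets are equally valid. Key observation: steps 10-11 multiply out to the identity, so the circuit reduces to the remaining gates.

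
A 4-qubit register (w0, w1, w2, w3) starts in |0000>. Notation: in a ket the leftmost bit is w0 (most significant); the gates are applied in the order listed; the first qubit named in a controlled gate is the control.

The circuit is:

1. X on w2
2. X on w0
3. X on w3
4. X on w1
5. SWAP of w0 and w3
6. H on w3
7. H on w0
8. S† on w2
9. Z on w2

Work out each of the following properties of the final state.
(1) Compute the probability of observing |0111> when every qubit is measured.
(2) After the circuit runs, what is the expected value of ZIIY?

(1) The probability of measuring |0111> is 1/4.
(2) The observable ZIIY averages to 0.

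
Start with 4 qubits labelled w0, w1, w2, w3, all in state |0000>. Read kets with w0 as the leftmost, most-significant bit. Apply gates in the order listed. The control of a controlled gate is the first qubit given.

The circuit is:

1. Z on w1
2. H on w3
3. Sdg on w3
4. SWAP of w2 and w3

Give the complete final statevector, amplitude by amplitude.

After the circuit, the state carries amplitude sqrt(2)/2 on |0000>, -sqrt(2)*I/2 on |0010>, and 0 on every other basis state.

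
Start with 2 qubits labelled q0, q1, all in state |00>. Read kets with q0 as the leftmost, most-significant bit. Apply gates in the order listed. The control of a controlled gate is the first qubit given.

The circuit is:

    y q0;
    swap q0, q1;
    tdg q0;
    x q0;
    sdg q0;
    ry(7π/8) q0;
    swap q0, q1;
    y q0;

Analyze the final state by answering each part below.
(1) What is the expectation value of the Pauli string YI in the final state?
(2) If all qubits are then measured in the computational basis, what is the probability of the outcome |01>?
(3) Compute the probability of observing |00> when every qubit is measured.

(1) The expectation value of YI is 0.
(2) The probability of measuring |01> is cos(7*pi/16)**2.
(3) A full measurement returns |00> with probability sin(7*pi/16)**2.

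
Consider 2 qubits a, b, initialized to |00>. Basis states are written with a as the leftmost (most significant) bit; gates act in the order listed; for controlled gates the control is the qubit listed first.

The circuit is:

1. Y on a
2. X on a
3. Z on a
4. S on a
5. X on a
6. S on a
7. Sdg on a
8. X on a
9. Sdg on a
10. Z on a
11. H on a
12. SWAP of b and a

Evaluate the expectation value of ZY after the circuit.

The expectation value of ZY is 0. Key observation: steps 3-10 multiply out to the identity, so the circuit reduces to the remaining gates.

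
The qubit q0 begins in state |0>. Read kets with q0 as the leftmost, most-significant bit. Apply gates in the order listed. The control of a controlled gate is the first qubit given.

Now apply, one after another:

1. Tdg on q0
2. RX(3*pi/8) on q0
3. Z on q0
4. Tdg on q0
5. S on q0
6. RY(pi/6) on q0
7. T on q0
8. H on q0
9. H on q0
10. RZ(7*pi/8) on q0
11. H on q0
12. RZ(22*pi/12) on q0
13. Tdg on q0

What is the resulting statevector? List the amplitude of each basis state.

The final amplitudes are sqrt(3)*exp(-11*I*pi/48)*cos(3*pi/16)/4 - exp(19*I*pi/48)*sin(3*pi/16)/4 - exp(-11*I*pi/48)*cos(3*pi/16)/4 - exp(-23*I*pi/48)*sin(3*pi/16)/4 + exp(31*I*pi/48)*cos(3*pi/16)/4 + sqrt(3)*exp(19*I*pi/48)*sin(3*pi/16)/4 - sqrt(3)*exp(-23*I*pi/48)*sin(3*pi/16)/4 + sqrt(3)*exp(31*I*pi/48)*cos(3*pi/16)/4 on |0>, exp(-31*I*pi/48)*cos(3*pi/16)/4 + sqrt(3)*exp(-43*I*pi/48)*sin(3*pi/16)/4 + exp(-43*I*pi/48)*sin(3*pi/16)/4 + sqrt(3)*exp(-I*pi/48)*sin(3*pi/16)/4 - exp(-I*pi/48)*sin(3*pi/16)/4 + exp(11*I*pi/48)*cos(3*pi/16)/4 + sqrt(3)*exp(11*I*pi/48)*cos(3*pi/16)/4 - sqrt(3)*exp(-31*I*pi/48)*cos(3*pi/16)/4 on |1>. Key observation: steps 8-9 multiply out to the identity, so the circuit reduces to the remaining gates.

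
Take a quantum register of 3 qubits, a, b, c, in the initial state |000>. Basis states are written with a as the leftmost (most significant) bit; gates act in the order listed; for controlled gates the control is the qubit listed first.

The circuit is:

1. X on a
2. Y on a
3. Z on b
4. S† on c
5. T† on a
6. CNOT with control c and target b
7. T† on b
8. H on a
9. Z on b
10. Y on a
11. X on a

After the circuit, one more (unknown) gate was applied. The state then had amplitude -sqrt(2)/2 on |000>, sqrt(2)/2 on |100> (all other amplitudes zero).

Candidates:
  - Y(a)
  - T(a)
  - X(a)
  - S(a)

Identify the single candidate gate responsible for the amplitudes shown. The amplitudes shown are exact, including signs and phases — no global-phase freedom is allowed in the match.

The applied gate was X(a).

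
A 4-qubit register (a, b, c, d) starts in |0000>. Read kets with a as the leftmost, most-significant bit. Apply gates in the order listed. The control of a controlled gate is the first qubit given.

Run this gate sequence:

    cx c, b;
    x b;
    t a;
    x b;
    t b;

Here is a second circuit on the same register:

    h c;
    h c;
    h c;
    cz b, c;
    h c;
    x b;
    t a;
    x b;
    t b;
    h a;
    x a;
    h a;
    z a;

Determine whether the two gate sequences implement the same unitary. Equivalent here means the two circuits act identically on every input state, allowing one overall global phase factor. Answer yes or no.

No, they are not equivalent — no single phase factor reconciles the two unitaries.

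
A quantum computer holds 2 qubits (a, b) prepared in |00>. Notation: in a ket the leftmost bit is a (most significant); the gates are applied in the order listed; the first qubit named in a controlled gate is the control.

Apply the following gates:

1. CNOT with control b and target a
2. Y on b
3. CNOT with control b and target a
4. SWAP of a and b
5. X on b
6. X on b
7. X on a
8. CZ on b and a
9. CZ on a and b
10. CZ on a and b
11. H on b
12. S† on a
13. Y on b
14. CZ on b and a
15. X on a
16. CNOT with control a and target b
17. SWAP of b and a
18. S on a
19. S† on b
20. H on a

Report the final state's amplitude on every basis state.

The resulting statevector has amplitude 0 on |00>, -1/2 + I/2 on |01>, 0 on |10>, 1/2 + I/2 on |11>. Key observation: the block from step 9 through step 10 cancels to the identity and can be dropped.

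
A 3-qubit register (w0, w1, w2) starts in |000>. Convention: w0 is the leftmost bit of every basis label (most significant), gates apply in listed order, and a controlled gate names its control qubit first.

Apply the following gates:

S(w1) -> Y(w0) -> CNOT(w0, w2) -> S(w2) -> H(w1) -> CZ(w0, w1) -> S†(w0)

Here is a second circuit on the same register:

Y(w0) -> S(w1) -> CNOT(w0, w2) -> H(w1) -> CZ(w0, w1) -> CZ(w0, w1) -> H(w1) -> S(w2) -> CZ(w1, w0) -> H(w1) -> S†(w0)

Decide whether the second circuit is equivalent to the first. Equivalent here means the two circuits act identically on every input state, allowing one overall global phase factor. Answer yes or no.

No — the two circuits implement different unitaries, even allowing a global phase.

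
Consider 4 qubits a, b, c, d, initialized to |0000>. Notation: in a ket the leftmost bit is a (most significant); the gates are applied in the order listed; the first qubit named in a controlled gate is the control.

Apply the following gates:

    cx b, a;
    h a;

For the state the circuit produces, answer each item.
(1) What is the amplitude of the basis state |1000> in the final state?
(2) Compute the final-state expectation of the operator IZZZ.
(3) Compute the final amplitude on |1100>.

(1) The amplitude on |1000> is sqrt(2)/2.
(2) The observable IZZZ averages to 1.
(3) The amplitude on |1100> is 0.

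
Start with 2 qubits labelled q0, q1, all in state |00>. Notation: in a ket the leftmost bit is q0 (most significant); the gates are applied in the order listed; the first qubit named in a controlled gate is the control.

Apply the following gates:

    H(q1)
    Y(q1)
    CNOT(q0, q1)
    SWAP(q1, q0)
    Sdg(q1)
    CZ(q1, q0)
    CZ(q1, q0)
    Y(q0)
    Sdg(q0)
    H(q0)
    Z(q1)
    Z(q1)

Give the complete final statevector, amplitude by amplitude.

After the circuit, the state carries amplitude 1/2 - I/2 on |00>, 0 on |01>, 1/2 + I/2 on |10>, 0 on |11>.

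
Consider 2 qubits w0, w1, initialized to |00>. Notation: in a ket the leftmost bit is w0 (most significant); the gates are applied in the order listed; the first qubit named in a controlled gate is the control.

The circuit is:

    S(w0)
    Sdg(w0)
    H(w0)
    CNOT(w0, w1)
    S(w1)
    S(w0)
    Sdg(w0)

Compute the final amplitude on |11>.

The final state's coefficient on |11> equals sqrt(2)*I/2.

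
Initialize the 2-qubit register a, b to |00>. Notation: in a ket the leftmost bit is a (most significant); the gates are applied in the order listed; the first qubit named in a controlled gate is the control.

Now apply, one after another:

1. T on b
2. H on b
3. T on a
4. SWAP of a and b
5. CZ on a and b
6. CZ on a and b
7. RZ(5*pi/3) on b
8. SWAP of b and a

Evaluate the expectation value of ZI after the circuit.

The observable ZI averages to 1.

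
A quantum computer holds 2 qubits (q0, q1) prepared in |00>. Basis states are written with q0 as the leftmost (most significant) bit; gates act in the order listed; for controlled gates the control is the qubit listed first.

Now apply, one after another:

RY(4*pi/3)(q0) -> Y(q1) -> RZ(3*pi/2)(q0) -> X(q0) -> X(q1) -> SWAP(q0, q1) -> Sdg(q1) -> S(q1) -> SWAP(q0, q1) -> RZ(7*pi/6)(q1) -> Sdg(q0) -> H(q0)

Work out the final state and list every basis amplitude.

The resulting statevector has amplitude (-sqrt(2) + sqrt(6))*exp(2*I*pi/3)/4 on |00>, 0 on |01>, (sqrt(2) + sqrt(6))*exp(2*I*pi/3)/4 on |10>, 0 on |11>. Key observation: steps 6-9 multiply out to the identity, so the circuit reduces to the remaining gates.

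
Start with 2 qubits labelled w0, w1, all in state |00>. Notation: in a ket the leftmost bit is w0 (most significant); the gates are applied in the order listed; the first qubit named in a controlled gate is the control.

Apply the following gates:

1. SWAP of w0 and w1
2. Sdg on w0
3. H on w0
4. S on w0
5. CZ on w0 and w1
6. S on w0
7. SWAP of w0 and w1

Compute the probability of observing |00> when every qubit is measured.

A full measurement returns |00> with probability 1/2.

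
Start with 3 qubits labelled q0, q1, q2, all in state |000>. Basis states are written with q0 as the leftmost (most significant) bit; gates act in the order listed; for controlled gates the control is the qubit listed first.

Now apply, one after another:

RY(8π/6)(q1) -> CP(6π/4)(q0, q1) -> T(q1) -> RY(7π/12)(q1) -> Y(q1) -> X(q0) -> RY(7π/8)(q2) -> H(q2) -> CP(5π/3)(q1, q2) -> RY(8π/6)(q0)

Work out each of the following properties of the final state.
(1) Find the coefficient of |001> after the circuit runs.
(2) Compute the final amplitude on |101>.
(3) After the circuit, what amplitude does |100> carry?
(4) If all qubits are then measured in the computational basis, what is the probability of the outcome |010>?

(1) The amplitude on |001> is -3*sqrt(6)*I*sqrt(sqrt(2)/4 + 1/2)*exp(I*pi/4)*sin(7*pi/16)/16 - sqrt(6)*I*sqrt(sqrt(2)/4 + 1/2)*cos(7*pi/16)/16 - 3*sqrt(2)*I*sqrt(1/2 - sqrt(2)/4)*cos(7*pi/16)/16 - 3*sqrt(2)*I*sqrt(1/2 - sqrt(2)/4)*exp(I*pi/4)*cos(7*pi/16)/16 + 3*sqrt(6)*I*sqrt(sqrt(2)/4 + 1/2)*exp(I*pi/4)*cos(7*pi/16)/16 + 3*sqrt(2)*I*sqrt(1/2 - sqrt(2)/4)*exp(I*pi/4)*sin(7*pi/16)/16 + 3*sqrt(2)*I*sqrt(1/2 - sqrt(2)/4)*sin(7*pi/16)/16 + sqrt(6)*I*sqrt(sqrt(2)/4 + 1/2)*sin(7*pi/16)/16.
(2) |101> carries amplitude -3*sqrt(2)*I*sqrt(sqrt(2)/4 + 1/2)*exp(I*pi/4)*sin(7*pi/16)/16 - sqrt(2)*I*sqrt(sqrt(2)/4 + 1/2)*cos(7*pi/16)/16 - sqrt(6)*I*sqrt(1/2 - sqrt(2)/4)*cos(7*pi/16)/16 - sqrt(6)*I*sqrt(1/2 - sqrt(2)/4)*exp(I*pi/4)*cos(7*pi/16)/16 + 3*sqrt(2)*I*sqrt(sqrt(2)/4 + 1/2)*exp(I*pi/4)*cos(7*pi/16)/16 + sqrt(6)*I*sqrt(1/2 - sqrt(2)/4)*exp(I*pi/4)*sin(7*pi/16)/16 + sqrt(6)*I*sqrt(1/2 - sqrt(2)/4)*sin(7*pi/16)/16 + sqrt(2)*I*sqrt(sqrt(2)/4 + 1/2)*sin(7*pi/16)/16 in the final state.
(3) |100> carries amplitude -sqrt(2)*I*sqrt(sqrt(2)/4 + 1/2)*sin(7*pi/16)/16 - sqrt(6)*I*sqrt(1/2 - sqrt(2)/4)*sin(7*pi/16)/16 - sqrt(6)*I*sqrt(1/2 - sqrt(2)/4)*exp(I*pi/4)*sin(7*pi/16)/16 - sqrt(2)*I*sqrt(sqrt(2)/4 + 1/2)*cos(7*pi/16)/16 - sqrt(6)*I*sqrt(1/2 - sqrt(2)/4)*cos(7*pi/16)/16 - sqrt(6)*I*sqrt(1/2 - sqrt(2)/4)*exp(I*pi/4)*cos(7*pi/16)/16 + 3*sqrt(2)*I*sqrt(sqrt(2)/4 + 1/2)*exp(I*pi/4)*cos(7*pi/16)/16 + 3*sqrt(2)*I*sqrt(sqrt(2)/4 + 1/2)*exp(I*pi/4)*sin(7*pi/16)/16 in the final state.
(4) The probability of measuring |010> is -3*sqrt(2)*sin(7*pi/16)**2/128 - 3*sqrt(2)*sin(7*pi/16)*cos(7*pi/16)/64 - 3*sqrt(2)*cos(7*pi/16)**2/128 + 3*sqrt(3)*sqrt(1/2 - sqrt(2)/4)*sqrt(sqrt(2)/4 + 1/2)*cos(7*pi/16)**2/32 + 3*cos(7*pi/16)**2/16 + 3*sqrt(3)*sqrt(1/2 - sqrt(2)/4)*sqrt(sqrt(2)/4 + 1/2)*sin(7*pi/16)*cos(7*pi/16)/16 + 3*sqrt(3)*sqrt(1/2 - sqrt(2)/4)*sqrt(sqrt(2)/4 + 1/2)*sin(7*pi/16)**2/32 + 3*sin(7*pi/16)*cos(7*pi/16)/8 + 3*sin(7*pi/16)**2/16 + 9*sqrt(2)*exp(-I*pi/4)*sin(7*pi/16)**2/256 + 3*sqrt(3)*sqrt(1/2 - sqrt(2)/4)*sqrt(sqrt(2)/4 + 1/2)*exp(-I*pi/4)*sin(7*pi/16)**2/64 + 9*sqrt(2)*exp(-I*pi/4)*sin(7*pi/16)*cos(7*pi/16)/128 + 3*sqrt(3)*sqrt(1/2 - sqrt(2)/4)*sqrt(sqrt(2)/4 + 1/2)*exp(-I*pi/4)*sin(7*pi/16)*cos(7*pi/16)/32 + 9*sqrt(2)*exp(-I*pi/4)*cos(7*pi/16)**2/256 + 3*sqrt(3)*sqrt(1/2 - sqrt(2)/4)*sqrt(sqrt(2)/4 + 1/2)*exp(-I*pi/4)*cos(7*pi/16)**2/64 + 3*sqrt(3)*sqrt(1/2 - sqrt(2)/4)*sqrt(sqrt(2)/4 + 1/2)*exp(I*pi/4)*cos(7*pi/16)**2/64 + 9*sqrt(2)*exp(I*pi/4)*cos(7*pi/16)**2/256 + 3*sqrt(3)*sqrt(1/2 - sqrt(2)/4)*sqrt(sqrt(2)/4 + 1/2)*exp(I*pi/4)*sin(7*pi/16)*cos(7*pi/16)/32 + 9*sqrt(2)*exp(I*pi/4)*sin(7*pi/16)*cos(7*pi/16)/128 + 3*sqrt(3)*sqrt(1/2 - sqrt(2)/4)*sqrt(sqrt(2)/4 + 1/2)*exp(I*pi/4)*sin(7*pi/16)**2/64 + 9*sqrt(2)*exp(I*pi/4)*sin(7*pi/16)**2/256.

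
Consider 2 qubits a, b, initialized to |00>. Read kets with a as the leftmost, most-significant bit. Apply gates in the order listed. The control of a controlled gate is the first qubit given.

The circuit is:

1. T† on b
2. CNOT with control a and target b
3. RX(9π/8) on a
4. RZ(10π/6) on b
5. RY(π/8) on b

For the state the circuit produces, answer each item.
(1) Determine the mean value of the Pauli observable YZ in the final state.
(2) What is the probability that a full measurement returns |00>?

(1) The observable YZ averages to sqrt(2)/4.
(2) A full measurement returns |00> with probability 1/8 - sqrt(2)/16.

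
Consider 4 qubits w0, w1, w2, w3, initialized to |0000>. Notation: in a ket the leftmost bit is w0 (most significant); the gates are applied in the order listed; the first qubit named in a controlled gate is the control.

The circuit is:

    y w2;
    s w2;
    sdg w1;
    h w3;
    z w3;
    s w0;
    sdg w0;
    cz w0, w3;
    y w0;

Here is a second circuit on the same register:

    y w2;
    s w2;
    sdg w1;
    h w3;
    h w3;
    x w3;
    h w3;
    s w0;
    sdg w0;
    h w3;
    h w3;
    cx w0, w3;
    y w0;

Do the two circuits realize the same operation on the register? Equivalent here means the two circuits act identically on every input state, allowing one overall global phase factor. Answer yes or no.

No — the two circuits implement different unitaries, even allowing a global phase.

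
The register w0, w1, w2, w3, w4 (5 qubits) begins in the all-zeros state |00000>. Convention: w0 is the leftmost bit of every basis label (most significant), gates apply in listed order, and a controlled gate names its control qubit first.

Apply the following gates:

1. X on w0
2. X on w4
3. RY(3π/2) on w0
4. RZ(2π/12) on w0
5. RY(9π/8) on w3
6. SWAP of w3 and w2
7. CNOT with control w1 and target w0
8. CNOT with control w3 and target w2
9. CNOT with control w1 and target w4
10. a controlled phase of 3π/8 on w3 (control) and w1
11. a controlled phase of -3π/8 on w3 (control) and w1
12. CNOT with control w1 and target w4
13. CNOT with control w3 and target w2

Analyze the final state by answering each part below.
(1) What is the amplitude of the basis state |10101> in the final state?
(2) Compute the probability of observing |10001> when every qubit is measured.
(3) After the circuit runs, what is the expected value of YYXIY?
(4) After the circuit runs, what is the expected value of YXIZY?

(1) The final state's coefficient on |10101> equals -sqrt(2)*exp(I*pi/12)*cos(pi/16)/2. Key observation: steps 8-13 multiply out to the identity, so the circuit reduces to the remaining gates.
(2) The probability of measuring |10001> is 1/4 - sqrt(sqrt(2) + 2)/8.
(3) The expectation value of YYXIY is 0.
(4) The expectation value of YXIZY is 0.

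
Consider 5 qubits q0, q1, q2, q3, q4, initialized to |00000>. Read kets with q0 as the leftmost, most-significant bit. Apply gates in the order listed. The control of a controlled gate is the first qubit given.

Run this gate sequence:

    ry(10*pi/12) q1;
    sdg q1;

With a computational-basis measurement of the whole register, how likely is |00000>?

A full measurement returns |00000> with probability 1/2 - sqrt(3)/4.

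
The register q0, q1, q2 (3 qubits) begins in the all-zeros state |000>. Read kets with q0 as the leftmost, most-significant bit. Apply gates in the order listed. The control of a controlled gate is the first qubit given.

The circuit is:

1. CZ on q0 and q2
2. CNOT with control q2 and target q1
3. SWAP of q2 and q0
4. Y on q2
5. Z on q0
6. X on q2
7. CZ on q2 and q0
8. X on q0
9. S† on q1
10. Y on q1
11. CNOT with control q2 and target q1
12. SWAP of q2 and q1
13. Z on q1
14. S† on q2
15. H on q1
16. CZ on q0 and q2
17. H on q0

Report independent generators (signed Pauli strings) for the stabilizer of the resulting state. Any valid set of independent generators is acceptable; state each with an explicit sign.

The final state is stabilized by the group generated by -XII, +IXI, -IIZ; other independent generating sets are equally valid.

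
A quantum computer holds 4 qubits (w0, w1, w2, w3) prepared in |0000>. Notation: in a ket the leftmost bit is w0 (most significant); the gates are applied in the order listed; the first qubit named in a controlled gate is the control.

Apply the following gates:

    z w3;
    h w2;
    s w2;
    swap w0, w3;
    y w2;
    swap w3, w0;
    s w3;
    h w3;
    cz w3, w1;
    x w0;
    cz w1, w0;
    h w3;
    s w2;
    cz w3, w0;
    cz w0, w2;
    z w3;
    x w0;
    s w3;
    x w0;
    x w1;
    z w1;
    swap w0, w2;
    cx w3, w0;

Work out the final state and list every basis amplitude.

The resulting statevector has amplitude -sqrt(2)/2 on |0110>, -sqrt(2)/2 on |1110>, and 0 on every other basis state.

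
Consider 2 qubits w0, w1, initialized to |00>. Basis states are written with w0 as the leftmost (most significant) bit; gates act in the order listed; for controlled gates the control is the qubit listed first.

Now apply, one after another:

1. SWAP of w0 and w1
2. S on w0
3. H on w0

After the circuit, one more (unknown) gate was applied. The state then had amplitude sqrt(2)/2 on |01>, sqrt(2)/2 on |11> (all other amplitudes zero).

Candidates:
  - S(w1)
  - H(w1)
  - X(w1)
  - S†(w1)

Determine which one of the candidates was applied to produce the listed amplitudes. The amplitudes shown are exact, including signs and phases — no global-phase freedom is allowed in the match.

It was X(w1) that produced the state shown.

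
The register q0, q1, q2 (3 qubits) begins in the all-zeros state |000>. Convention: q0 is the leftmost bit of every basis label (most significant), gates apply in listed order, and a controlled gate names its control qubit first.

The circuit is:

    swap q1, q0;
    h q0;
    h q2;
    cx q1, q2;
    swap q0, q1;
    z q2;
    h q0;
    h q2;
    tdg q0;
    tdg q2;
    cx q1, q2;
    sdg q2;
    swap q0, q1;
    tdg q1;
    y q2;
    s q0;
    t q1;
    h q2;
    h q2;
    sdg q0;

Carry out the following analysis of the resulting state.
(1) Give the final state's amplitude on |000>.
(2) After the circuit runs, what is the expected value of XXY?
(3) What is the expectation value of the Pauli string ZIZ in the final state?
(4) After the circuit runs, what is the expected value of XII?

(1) The final state's coefficient on |000> equals exp(3*I*pi/4)/2.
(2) The expectation value of XXY is -sqrt(2)/2.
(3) In the final state, ZIZ has expectation 1.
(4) The observable XII averages to 0.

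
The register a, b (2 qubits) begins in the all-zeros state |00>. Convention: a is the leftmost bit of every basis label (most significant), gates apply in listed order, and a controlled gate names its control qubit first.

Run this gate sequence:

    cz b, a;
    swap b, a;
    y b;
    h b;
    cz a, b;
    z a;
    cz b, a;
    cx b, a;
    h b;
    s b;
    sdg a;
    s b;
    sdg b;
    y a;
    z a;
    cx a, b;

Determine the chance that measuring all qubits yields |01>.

The probability of measuring |01> is 1/4. Key observation: gates 12-13 undo each other exactly, leaving only the rest of the circuit to track.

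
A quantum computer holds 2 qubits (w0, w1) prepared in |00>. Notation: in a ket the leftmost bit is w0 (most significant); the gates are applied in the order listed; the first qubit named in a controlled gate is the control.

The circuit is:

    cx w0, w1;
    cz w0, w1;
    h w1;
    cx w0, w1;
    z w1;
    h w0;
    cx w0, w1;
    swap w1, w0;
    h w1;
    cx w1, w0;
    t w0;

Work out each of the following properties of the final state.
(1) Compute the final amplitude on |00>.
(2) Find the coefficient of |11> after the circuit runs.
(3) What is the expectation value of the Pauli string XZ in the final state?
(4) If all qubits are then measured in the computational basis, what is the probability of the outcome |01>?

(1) The final state's coefficient on |00> equals 0.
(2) The final state's coefficient on |11> equals sqrt(2)*exp(I*pi/4)/2.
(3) In the final state, XZ has expectation sqrt(2)/2.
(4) The probability of measuring |01> is 1/2.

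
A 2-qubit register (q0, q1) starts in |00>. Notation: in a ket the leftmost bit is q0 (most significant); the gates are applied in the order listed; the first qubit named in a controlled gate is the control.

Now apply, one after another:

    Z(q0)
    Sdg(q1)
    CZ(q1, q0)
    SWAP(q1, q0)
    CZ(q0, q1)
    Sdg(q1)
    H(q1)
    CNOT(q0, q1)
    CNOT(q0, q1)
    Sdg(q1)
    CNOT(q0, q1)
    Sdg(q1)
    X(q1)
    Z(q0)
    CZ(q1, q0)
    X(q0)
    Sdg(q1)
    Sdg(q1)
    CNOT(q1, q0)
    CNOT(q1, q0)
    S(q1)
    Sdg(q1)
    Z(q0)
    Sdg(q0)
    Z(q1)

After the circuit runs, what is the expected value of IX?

The observable IX averages to -1. Key observation: the block from step 18 through step 21 cancels to the identity and can be dropped.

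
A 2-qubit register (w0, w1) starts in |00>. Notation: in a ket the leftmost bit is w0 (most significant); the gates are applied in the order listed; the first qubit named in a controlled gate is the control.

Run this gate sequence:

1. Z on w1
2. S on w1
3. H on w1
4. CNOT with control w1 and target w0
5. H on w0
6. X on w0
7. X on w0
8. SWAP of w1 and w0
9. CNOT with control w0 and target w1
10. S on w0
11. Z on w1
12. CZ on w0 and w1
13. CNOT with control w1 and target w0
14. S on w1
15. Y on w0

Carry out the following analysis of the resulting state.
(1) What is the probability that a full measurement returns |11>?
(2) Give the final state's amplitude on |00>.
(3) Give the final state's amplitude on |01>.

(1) Outcome |11> occurs with probability 1/4.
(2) |00> carries amplitude -1/2 in the final state.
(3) The final state's coefficient on |01> equals -1/2.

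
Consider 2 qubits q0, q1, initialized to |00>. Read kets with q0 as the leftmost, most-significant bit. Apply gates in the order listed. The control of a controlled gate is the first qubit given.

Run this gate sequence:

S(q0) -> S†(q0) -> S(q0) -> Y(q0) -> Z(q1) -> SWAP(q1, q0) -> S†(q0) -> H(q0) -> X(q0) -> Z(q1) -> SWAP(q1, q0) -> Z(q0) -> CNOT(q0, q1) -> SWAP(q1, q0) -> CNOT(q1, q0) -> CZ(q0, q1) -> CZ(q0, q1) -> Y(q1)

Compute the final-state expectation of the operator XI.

The expectation value of XI is 1. Key observation: gates 16-17 undo each other exactly, leaving only the rest of the circuit to track.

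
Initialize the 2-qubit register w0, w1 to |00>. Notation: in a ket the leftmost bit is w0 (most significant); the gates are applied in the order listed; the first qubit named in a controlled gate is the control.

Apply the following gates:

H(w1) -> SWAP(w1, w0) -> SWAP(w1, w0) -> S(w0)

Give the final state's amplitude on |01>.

|01> carries amplitude sqrt(2)/2 in the final state. Key observation: steps 2-3 multiply out to the identity, so the circuit reduces to the remaining gates.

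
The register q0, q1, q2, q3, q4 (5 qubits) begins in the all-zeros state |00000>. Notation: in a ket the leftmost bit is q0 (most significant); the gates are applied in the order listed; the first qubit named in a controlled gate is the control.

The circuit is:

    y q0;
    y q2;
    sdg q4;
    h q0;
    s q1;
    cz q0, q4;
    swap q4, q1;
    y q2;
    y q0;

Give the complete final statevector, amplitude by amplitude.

The final amplitudes are -sqrt(2)/2 on |00000>, -sqrt(2)/2 on |10000>, and 0 on every other basis state.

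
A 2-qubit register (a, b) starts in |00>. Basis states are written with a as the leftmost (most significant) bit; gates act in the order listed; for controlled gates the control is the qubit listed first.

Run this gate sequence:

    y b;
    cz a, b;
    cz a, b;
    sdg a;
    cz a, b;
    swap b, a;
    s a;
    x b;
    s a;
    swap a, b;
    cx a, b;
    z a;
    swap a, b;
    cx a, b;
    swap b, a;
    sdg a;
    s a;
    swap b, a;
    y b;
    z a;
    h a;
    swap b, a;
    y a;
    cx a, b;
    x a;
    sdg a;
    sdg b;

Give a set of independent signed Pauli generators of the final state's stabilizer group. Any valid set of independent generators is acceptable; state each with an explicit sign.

The stabilizer group can be generated by -IY, +ZI, among other valid generating sets. Key observation: steps 15-18 multiply out to the identity, so the circuit reduces to the remaining gates.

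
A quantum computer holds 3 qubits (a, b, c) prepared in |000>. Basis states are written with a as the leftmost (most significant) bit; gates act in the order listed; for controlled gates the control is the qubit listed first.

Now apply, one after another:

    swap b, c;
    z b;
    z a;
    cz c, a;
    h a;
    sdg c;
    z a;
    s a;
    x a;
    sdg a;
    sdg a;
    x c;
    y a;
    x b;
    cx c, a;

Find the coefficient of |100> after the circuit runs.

The final state's coefficient on |100> equals 0.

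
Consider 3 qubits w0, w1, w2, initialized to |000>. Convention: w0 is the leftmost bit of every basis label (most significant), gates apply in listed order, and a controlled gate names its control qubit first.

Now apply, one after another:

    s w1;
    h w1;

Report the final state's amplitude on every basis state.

The resulting statevector has amplitude sqrt(2)/2 on |000>, sqrt(2)/2 on |010>, and 0 on every other basis state.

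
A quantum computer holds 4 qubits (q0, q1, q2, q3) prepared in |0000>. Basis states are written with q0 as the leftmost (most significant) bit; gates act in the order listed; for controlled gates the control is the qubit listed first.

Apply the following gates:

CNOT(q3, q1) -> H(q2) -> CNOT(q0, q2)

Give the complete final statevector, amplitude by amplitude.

The final amplitudes are sqrt(2)/2 on |0000>, sqrt(2)/2 on |0010>, and 0 on every other basis state.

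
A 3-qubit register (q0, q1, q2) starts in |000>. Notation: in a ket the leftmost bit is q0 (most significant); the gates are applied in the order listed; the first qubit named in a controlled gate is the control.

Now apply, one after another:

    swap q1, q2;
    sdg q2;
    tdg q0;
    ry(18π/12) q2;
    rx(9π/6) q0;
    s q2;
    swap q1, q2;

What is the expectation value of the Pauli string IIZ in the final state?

The observable IIZ averages to 1.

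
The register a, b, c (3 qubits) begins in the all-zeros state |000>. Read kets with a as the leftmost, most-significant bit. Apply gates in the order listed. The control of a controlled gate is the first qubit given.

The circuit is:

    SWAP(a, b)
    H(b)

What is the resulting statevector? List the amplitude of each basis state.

The final amplitudes are sqrt(2)/2 on |000>, sqrt(2)/2 on |010>, and 0 on every other basis state.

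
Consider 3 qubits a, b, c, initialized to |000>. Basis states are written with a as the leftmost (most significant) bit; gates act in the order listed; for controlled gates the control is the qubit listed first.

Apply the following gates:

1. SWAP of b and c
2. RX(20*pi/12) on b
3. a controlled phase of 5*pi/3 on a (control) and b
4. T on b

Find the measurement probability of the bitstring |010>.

The probability of measuring |010> is 1/4.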